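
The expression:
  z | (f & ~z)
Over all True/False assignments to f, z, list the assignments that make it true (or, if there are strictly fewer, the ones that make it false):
is false only for:
  f=False, z=False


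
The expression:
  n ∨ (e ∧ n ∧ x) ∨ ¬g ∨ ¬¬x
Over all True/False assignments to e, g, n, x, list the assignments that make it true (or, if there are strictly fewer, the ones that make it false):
is false only for:
  e=False, g=True, n=False, x=False;
  e=True, g=True, n=False, x=False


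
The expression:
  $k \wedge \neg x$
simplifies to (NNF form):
$k \wedge \neg x$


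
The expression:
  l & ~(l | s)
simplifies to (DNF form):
False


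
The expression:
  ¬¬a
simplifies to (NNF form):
a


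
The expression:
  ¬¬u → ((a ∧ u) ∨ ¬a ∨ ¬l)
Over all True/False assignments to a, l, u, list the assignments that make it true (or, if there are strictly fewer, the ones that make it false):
is always true.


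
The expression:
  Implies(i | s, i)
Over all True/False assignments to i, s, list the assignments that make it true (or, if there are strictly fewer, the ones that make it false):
is false only for:
  i=False, s=True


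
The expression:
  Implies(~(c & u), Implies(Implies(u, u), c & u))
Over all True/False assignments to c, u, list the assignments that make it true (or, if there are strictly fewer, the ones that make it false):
is true only for:
  c=True, u=True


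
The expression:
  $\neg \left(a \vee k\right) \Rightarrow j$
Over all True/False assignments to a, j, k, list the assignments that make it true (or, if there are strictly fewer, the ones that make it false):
is false only for:
  a=False, j=False, k=False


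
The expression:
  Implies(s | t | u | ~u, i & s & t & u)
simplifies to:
i & s & t & u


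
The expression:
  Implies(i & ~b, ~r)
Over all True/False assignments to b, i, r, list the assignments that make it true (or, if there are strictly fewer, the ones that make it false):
is false only for:
  b=False, i=True, r=True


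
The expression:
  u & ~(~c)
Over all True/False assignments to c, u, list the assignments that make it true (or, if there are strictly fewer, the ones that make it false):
is true only for:
  c=True, u=True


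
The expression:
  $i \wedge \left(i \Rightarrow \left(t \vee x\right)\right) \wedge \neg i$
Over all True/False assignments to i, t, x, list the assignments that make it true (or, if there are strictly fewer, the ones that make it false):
is never true.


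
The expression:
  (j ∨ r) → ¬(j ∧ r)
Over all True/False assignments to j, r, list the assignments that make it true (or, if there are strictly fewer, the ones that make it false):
is false only for:
  j=True, r=True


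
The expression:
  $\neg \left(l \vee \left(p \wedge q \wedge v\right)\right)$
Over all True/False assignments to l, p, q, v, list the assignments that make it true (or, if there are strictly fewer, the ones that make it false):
is true only for:
  l=False, p=False, q=False, v=False;
  l=False, p=False, q=False, v=True;
  l=False, p=False, q=True, v=False;
  l=False, p=False, q=True, v=True;
  l=False, p=True, q=False, v=False;
  l=False, p=True, q=False, v=True;
  l=False, p=True, q=True, v=False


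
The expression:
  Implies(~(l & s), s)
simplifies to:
s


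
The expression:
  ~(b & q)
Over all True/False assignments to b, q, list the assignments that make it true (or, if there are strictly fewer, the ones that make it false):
is false only for:
  b=True, q=True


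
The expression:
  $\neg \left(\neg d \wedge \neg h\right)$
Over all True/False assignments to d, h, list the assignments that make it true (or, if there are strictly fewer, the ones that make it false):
is false only for:
  d=False, h=False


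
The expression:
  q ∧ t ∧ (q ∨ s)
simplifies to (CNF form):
q ∧ t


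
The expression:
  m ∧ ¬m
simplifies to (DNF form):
False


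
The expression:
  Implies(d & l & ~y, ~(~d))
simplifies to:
True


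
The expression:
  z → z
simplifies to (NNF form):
True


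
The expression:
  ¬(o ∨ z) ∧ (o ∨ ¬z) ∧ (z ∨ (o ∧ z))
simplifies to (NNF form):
False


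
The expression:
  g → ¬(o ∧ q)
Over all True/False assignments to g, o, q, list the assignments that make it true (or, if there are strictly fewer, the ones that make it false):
is false only for:
  g=True, o=True, q=True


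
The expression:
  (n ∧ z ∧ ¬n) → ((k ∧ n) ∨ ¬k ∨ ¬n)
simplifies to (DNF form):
True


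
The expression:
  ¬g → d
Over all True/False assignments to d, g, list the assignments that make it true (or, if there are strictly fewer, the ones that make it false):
is false only for:
  d=False, g=False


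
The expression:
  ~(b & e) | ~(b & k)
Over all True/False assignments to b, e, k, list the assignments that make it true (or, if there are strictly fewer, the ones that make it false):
is false only for:
  b=True, e=True, k=True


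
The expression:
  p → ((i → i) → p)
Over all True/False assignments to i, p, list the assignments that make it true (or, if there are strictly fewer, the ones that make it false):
is always true.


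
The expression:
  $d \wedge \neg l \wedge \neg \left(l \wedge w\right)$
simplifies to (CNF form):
$d \wedge \neg l$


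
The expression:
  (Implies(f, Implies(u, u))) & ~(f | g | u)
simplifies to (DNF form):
~f & ~g & ~u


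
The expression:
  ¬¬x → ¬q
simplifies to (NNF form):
¬q ∨ ¬x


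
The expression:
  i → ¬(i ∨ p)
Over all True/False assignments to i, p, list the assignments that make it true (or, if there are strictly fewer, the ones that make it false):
is true only for:
  i=False, p=False;
  i=False, p=True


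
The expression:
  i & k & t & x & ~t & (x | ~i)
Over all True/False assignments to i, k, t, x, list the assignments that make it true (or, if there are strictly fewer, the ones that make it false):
is never true.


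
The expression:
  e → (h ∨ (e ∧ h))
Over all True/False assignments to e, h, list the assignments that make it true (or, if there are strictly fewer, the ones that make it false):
is false only for:
  e=True, h=False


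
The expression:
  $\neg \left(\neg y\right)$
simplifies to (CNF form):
$y$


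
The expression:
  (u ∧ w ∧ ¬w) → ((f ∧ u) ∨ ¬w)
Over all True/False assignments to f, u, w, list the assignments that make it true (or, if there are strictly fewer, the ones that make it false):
is always true.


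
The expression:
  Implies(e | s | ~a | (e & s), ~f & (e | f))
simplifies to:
(e & ~f) | (a & ~e & ~s)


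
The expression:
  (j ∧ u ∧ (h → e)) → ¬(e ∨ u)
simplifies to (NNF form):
(h ∧ ¬e) ∨ ¬j ∨ ¬u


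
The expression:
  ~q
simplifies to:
~q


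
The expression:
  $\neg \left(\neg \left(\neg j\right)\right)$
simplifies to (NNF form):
$\neg j$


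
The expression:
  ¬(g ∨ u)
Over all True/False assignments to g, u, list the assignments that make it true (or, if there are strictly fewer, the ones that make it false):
is true only for:
  g=False, u=False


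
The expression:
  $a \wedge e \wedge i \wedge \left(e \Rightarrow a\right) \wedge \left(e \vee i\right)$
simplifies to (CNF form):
$a \wedge e \wedge i$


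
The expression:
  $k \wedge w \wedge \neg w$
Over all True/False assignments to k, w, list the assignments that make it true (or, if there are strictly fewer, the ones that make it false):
is never true.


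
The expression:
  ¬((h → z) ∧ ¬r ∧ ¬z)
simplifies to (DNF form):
h ∨ r ∨ z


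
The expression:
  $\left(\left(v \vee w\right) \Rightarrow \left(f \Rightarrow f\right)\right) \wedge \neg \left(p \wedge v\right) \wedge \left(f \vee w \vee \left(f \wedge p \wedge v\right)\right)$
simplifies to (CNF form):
$\left(f \vee w\right) \wedge \left(\neg p \vee \neg v\right)$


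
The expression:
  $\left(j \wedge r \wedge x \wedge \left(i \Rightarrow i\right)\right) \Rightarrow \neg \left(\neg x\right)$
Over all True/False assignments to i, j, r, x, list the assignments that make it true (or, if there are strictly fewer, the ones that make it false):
is always true.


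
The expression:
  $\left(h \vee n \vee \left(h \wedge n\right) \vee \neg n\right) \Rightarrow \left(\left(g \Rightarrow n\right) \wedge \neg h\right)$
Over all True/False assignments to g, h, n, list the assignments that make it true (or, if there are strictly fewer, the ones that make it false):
is true only for:
  g=False, h=False, n=False;
  g=False, h=False, n=True;
  g=True, h=False, n=True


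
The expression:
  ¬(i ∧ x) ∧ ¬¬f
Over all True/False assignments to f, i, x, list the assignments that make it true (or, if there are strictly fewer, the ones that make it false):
is true only for:
  f=True, i=False, x=False;
  f=True, i=False, x=True;
  f=True, i=True, x=False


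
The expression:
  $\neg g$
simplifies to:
$\neg g$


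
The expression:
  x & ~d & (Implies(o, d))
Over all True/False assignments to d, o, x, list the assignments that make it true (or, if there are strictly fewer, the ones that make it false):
is true only for:
  d=False, o=False, x=True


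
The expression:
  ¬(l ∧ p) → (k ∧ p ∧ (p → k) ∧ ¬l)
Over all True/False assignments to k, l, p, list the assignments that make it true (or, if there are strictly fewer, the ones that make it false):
is true only for:
  k=False, l=True, p=True;
  k=True, l=False, p=True;
  k=True, l=True, p=True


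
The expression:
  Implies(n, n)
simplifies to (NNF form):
True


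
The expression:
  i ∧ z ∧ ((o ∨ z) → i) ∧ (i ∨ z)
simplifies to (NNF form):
i ∧ z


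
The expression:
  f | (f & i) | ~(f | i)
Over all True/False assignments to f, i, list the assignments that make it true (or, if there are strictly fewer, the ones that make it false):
is false only for:
  f=False, i=True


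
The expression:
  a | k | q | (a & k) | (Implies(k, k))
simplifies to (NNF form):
True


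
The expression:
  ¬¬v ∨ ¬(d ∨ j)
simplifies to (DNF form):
v ∨ (¬d ∧ ¬j)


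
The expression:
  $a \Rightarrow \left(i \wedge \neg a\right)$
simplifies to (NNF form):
$\neg a$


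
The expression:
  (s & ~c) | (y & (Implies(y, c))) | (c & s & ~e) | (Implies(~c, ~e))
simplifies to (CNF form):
c | s | ~e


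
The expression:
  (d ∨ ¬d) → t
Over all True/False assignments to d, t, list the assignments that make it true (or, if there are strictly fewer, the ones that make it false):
is true only for:
  d=False, t=True;
  d=True, t=True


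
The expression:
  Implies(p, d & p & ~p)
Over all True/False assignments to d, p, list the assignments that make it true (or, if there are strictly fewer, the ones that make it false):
is true only for:
  d=False, p=False;
  d=True, p=False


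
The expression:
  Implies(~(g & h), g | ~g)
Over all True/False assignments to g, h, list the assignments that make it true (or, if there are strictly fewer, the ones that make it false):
is always true.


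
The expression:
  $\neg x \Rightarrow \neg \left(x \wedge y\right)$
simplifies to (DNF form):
$\text{True}$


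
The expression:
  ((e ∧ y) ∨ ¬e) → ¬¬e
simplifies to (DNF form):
e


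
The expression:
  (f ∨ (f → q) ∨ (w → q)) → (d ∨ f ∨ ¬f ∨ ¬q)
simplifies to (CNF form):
True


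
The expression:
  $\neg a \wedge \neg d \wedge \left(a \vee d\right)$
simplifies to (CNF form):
$\text{False}$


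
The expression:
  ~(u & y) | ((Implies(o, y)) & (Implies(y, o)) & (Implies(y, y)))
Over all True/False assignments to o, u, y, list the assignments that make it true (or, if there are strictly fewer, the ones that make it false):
is false only for:
  o=False, u=True, y=True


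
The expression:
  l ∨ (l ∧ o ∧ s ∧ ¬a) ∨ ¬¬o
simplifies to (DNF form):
l ∨ o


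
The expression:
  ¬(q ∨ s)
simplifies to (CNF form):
¬q ∧ ¬s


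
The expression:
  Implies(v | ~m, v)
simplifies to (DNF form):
m | v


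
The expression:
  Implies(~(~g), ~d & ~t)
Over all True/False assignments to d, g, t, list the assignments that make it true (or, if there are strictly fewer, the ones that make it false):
is false only for:
  d=False, g=True, t=True;
  d=True, g=True, t=False;
  d=True, g=True, t=True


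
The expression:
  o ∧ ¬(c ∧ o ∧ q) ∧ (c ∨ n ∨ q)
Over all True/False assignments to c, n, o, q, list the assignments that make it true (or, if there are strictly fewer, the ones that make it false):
is true only for:
  c=False, n=False, o=True, q=True;
  c=False, n=True, o=True, q=False;
  c=False, n=True, o=True, q=True;
  c=True, n=False, o=True, q=False;
  c=True, n=True, o=True, q=False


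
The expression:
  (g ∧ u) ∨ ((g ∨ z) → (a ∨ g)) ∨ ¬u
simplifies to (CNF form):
a ∨ g ∨ ¬u ∨ ¬z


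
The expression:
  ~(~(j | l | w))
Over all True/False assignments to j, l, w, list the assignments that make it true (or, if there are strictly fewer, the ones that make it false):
is false only for:
  j=False, l=False, w=False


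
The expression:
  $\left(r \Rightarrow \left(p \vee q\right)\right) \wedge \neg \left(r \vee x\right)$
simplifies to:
$\neg r \wedge \neg x$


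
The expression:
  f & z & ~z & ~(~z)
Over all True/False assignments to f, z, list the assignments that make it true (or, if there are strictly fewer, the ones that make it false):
is never true.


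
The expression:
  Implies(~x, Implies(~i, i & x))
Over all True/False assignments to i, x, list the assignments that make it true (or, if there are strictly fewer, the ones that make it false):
is false only for:
  i=False, x=False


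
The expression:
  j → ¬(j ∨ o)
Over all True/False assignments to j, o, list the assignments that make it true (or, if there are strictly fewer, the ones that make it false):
is true only for:
  j=False, o=False;
  j=False, o=True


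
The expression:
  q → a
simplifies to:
a ∨ ¬q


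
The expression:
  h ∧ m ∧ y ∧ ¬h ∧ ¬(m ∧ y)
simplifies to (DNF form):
False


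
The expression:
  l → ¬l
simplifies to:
¬l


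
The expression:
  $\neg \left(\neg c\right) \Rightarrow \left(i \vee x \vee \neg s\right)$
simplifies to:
$i \vee x \vee \neg c \vee \neg s$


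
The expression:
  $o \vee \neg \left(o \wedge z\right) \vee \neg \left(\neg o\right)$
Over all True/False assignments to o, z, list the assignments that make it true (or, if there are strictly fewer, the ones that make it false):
is always true.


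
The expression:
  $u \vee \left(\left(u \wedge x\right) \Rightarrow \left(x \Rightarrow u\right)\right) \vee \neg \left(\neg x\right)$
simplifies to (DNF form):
$\text{True}$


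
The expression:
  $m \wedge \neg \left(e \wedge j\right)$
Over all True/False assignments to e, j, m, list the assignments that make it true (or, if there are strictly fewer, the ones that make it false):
is true only for:
  e=False, j=False, m=True;
  e=False, j=True, m=True;
  e=True, j=False, m=True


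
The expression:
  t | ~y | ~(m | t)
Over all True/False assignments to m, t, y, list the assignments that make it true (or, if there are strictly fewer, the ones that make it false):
is false only for:
  m=True, t=False, y=True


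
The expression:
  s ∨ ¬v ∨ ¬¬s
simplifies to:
s ∨ ¬v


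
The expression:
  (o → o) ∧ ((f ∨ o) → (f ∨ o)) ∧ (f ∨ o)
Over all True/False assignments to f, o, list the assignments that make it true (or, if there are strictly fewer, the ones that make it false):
is false only for:
  f=False, o=False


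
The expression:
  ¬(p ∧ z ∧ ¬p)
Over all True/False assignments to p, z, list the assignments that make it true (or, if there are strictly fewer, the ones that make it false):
is always true.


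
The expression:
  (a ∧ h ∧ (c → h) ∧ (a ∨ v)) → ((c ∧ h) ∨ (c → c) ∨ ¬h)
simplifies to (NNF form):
True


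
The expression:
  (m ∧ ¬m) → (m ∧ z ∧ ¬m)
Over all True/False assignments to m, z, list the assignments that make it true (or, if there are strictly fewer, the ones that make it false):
is always true.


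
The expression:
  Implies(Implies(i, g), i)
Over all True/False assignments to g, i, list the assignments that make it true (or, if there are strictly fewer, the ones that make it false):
is true only for:
  g=False, i=True;
  g=True, i=True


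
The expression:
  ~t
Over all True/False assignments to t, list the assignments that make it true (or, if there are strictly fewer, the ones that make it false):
is true only for:
  t=False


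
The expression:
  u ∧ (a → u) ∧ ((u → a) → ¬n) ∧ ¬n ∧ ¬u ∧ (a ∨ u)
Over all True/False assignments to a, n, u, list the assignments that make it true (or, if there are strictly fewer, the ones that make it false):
is never true.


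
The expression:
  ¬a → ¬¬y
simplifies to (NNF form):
a ∨ y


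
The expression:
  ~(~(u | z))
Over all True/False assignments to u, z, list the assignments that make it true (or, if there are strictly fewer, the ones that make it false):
is false only for:
  u=False, z=False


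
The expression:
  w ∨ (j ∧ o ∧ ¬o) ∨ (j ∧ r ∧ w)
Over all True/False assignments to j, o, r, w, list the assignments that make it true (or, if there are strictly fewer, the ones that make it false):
is true only for:
  j=False, o=False, r=False, w=True;
  j=False, o=False, r=True, w=True;
  j=False, o=True, r=False, w=True;
  j=False, o=True, r=True, w=True;
  j=True, o=False, r=False, w=True;
  j=True, o=False, r=True, w=True;
  j=True, o=True, r=False, w=True;
  j=True, o=True, r=True, w=True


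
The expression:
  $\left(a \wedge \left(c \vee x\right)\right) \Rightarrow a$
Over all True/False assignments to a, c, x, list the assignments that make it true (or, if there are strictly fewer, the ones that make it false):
is always true.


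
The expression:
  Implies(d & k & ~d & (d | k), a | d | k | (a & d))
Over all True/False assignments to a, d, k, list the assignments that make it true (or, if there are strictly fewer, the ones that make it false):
is always true.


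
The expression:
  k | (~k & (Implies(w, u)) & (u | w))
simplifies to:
k | u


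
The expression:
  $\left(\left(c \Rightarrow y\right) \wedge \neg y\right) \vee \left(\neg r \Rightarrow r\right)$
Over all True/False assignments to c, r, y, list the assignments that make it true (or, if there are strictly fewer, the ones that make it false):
is false only for:
  c=False, r=False, y=True;
  c=True, r=False, y=False;
  c=True, r=False, y=True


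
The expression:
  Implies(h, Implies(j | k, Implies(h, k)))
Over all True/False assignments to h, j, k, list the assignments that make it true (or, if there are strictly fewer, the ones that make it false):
is false only for:
  h=True, j=True, k=False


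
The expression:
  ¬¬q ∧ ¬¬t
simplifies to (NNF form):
q ∧ t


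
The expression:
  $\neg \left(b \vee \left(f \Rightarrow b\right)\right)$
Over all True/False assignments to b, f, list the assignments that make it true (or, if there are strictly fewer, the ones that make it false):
is true only for:
  b=False, f=True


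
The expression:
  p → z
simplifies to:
z ∨ ¬p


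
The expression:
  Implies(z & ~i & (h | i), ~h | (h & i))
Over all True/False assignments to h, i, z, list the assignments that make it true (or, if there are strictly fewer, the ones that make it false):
is false only for:
  h=True, i=False, z=True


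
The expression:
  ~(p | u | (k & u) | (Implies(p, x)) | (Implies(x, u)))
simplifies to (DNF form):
False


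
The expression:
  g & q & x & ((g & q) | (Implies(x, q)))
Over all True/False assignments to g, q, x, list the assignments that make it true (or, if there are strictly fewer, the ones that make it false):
is true only for:
  g=True, q=True, x=True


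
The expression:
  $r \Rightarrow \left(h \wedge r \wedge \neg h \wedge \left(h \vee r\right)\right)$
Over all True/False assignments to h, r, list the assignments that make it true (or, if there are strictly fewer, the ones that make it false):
is true only for:
  h=False, r=False;
  h=True, r=False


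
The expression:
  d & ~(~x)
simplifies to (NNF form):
d & x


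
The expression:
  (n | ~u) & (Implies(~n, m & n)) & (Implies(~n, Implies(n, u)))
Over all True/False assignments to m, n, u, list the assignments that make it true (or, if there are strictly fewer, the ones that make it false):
is true only for:
  m=False, n=True, u=False;
  m=False, n=True, u=True;
  m=True, n=True, u=False;
  m=True, n=True, u=True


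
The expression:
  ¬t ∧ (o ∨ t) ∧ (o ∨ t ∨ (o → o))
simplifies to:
o ∧ ¬t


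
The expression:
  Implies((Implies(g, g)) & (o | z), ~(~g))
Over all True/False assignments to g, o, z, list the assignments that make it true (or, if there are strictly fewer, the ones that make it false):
is false only for:
  g=False, o=False, z=True;
  g=False, o=True, z=False;
  g=False, o=True, z=True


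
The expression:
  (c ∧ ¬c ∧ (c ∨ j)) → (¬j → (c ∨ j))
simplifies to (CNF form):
True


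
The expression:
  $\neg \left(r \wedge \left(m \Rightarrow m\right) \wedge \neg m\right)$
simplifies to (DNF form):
$m \vee \neg r$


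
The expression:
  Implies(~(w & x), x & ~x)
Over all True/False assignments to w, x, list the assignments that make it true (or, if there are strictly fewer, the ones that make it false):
is true only for:
  w=True, x=True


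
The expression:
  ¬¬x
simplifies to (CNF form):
x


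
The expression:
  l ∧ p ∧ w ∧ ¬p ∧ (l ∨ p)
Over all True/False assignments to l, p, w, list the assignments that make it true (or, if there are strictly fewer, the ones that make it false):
is never true.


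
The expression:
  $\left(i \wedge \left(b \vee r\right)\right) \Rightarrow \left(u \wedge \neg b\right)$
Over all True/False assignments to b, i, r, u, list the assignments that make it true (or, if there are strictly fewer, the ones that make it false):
is false only for:
  b=False, i=True, r=True, u=False;
  b=True, i=True, r=False, u=False;
  b=True, i=True, r=False, u=True;
  b=True, i=True, r=True, u=False;
  b=True, i=True, r=True, u=True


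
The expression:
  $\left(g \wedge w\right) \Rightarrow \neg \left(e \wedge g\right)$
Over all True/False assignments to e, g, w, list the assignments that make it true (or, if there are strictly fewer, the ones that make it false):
is false only for:
  e=True, g=True, w=True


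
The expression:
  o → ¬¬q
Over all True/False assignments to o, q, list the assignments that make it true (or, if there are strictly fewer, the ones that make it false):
is false only for:
  o=True, q=False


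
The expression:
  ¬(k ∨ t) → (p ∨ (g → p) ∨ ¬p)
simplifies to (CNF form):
True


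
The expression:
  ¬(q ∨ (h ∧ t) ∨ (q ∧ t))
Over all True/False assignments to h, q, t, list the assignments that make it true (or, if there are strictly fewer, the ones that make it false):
is true only for:
  h=False, q=False, t=False;
  h=False, q=False, t=True;
  h=True, q=False, t=False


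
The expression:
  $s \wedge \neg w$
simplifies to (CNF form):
$s \wedge \neg w$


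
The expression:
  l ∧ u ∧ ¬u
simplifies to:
False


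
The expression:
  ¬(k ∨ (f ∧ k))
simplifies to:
¬k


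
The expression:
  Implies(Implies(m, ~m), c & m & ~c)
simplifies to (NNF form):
m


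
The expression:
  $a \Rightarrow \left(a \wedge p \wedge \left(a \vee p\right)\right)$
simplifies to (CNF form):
$p \vee \neg a$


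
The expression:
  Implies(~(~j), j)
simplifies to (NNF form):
True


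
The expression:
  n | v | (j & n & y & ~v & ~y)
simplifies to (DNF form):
n | v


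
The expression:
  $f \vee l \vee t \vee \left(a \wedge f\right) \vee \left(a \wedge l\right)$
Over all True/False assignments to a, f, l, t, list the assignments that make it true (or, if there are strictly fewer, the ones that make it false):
is false only for:
  a=False, f=False, l=False, t=False;
  a=True, f=False, l=False, t=False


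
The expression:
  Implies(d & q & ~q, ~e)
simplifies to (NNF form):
True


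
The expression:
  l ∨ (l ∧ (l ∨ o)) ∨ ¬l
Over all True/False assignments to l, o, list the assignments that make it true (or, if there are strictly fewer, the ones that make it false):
is always true.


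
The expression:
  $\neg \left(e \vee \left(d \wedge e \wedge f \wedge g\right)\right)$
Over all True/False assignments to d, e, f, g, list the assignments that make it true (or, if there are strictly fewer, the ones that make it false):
is true only for:
  d=False, e=False, f=False, g=False;
  d=False, e=False, f=False, g=True;
  d=False, e=False, f=True, g=False;
  d=False, e=False, f=True, g=True;
  d=True, e=False, f=False, g=False;
  d=True, e=False, f=False, g=True;
  d=True, e=False, f=True, g=False;
  d=True, e=False, f=True, g=True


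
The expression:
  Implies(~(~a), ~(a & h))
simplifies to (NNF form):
~a | ~h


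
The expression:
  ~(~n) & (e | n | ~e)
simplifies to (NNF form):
n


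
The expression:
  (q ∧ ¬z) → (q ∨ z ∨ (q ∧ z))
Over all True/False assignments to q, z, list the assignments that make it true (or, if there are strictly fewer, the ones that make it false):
is always true.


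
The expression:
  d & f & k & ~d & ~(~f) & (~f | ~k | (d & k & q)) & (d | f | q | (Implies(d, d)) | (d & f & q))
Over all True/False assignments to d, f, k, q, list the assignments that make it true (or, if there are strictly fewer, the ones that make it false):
is never true.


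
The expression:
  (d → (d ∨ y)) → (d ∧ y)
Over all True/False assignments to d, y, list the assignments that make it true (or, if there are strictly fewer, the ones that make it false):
is true only for:
  d=True, y=True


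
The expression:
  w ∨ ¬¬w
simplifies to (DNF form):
w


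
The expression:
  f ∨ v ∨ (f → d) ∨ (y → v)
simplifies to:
True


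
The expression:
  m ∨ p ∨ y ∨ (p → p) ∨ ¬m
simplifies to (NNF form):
True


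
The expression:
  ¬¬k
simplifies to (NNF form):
k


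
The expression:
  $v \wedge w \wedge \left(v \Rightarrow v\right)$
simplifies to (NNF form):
$v \wedge w$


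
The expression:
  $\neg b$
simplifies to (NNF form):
$\neg b$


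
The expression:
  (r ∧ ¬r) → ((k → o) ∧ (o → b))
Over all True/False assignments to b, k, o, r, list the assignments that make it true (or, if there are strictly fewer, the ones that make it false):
is always true.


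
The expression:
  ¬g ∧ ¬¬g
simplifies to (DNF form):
False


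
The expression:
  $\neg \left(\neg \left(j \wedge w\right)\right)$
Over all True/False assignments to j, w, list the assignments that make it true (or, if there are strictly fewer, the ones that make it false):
is true only for:
  j=True, w=True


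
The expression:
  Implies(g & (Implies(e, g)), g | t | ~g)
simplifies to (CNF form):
True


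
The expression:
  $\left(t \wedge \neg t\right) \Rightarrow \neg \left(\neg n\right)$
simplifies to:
$\text{True}$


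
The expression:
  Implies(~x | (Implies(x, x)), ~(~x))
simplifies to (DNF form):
x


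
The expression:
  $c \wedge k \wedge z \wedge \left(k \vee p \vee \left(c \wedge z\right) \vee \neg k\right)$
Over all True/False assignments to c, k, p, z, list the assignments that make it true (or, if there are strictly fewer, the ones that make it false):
is true only for:
  c=True, k=True, p=False, z=True;
  c=True, k=True, p=True, z=True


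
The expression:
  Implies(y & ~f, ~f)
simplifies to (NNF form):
True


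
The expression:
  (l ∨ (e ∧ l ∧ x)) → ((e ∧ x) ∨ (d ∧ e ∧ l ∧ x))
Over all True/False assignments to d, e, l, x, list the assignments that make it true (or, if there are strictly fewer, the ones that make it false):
is false only for:
  d=False, e=False, l=True, x=False;
  d=False, e=False, l=True, x=True;
  d=False, e=True, l=True, x=False;
  d=True, e=False, l=True, x=False;
  d=True, e=False, l=True, x=True;
  d=True, e=True, l=True, x=False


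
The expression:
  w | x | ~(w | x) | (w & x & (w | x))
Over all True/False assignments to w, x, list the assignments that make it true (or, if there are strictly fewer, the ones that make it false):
is always true.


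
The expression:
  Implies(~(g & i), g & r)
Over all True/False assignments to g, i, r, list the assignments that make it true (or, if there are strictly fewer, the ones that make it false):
is true only for:
  g=True, i=False, r=True;
  g=True, i=True, r=False;
  g=True, i=True, r=True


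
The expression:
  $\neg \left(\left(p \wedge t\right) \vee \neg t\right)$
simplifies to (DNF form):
$t \wedge \neg p$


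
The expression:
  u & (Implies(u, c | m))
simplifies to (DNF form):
(c & u) | (m & u)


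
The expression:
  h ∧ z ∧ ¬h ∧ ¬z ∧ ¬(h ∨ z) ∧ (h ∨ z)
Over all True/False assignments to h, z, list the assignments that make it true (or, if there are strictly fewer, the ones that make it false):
is never true.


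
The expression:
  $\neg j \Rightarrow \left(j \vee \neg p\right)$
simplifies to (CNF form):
$j \vee \neg p$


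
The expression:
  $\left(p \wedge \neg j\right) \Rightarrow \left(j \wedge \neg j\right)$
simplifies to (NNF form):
$j \vee \neg p$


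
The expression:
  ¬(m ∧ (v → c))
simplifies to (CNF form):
(v ∨ ¬m) ∧ (¬c ∨ ¬m)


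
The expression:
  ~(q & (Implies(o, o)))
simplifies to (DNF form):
~q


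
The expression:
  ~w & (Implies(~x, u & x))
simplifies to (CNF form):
x & ~w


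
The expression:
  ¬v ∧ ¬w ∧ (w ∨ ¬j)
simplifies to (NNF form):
¬j ∧ ¬v ∧ ¬w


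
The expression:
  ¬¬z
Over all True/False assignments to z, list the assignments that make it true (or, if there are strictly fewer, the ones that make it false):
is true only for:
  z=True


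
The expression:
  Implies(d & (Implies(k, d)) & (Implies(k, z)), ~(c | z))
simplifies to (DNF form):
~d | (k & ~z) | (~c & ~z)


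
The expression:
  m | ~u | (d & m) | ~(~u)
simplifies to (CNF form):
True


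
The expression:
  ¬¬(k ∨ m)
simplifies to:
k ∨ m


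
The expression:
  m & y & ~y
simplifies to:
False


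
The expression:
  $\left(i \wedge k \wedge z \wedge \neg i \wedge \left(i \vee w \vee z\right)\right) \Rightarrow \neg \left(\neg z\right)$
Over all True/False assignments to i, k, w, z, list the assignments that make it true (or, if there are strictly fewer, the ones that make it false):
is always true.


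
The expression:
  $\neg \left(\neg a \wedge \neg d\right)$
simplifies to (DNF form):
$a \vee d$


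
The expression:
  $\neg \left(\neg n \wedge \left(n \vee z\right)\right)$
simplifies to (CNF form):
$n \vee \neg z$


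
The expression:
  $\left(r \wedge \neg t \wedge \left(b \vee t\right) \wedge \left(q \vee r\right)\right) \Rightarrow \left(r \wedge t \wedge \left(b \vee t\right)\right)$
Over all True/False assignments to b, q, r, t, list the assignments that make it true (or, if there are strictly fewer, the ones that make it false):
is false only for:
  b=True, q=False, r=True, t=False;
  b=True, q=True, r=True, t=False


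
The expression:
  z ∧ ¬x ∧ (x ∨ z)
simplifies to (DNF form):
z ∧ ¬x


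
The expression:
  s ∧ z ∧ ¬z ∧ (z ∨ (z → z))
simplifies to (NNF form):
False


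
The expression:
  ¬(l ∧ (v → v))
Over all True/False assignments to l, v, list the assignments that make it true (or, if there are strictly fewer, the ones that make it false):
is true only for:
  l=False, v=False;
  l=False, v=True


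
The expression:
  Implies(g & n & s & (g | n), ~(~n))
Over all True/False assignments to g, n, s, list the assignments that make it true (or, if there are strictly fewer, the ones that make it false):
is always true.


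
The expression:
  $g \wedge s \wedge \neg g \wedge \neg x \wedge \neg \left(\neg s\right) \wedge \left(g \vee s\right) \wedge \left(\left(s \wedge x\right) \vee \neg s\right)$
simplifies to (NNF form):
$\text{False}$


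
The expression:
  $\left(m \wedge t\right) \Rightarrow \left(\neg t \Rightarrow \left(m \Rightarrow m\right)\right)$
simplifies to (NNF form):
$\text{True}$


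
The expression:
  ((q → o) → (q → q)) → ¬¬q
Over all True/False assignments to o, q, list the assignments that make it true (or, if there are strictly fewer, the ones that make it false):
is true only for:
  o=False, q=True;
  o=True, q=True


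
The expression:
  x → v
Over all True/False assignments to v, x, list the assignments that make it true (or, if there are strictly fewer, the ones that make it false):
is false only for:
  v=False, x=True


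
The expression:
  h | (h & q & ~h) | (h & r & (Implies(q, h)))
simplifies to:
h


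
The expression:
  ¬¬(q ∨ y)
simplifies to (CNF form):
q ∨ y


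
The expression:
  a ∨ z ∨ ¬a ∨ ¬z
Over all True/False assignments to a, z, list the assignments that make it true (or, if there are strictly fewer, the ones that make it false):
is always true.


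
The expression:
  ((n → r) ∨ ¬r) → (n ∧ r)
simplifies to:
n ∧ r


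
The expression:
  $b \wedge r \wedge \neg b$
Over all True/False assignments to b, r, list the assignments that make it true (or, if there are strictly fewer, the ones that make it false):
is never true.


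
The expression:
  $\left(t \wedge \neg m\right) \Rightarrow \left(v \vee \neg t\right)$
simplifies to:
$m \vee v \vee \neg t$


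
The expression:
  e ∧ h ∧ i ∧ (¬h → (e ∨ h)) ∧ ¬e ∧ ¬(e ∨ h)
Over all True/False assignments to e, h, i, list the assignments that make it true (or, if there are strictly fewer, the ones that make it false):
is never true.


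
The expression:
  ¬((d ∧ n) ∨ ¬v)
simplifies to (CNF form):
v ∧ (¬d ∨ ¬n)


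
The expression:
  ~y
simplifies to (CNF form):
~y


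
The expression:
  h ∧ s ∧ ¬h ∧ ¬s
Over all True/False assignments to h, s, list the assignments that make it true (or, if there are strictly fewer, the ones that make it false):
is never true.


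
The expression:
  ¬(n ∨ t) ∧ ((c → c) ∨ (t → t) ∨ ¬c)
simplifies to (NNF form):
¬n ∧ ¬t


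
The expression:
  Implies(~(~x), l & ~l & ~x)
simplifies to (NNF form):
~x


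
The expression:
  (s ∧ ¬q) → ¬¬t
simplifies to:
q ∨ t ∨ ¬s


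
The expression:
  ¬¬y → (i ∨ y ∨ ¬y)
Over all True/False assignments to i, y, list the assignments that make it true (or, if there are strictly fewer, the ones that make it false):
is always true.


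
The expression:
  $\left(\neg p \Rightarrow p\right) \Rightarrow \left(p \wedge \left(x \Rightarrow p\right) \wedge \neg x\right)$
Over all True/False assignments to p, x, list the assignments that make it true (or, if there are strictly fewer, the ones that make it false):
is false only for:
  p=True, x=True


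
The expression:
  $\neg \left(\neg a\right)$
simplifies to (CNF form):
$a$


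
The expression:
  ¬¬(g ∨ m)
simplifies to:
g ∨ m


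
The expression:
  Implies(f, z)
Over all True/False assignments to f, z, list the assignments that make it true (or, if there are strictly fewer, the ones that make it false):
is false only for:
  f=True, z=False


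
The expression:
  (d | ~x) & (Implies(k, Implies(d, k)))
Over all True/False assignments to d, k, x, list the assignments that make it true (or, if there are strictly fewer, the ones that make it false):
is false only for:
  d=False, k=False, x=True;
  d=False, k=True, x=True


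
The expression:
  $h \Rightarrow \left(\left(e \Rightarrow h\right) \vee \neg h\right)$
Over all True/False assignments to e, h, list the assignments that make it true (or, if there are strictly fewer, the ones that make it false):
is always true.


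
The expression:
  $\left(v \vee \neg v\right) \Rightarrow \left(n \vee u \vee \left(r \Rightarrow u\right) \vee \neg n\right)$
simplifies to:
$\text{True}$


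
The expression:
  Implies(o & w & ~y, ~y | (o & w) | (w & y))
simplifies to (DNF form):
True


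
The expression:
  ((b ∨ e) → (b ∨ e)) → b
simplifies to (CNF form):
b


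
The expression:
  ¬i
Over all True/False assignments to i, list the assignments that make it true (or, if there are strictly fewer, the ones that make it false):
is true only for:
  i=False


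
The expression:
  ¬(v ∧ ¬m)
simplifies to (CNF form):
m ∨ ¬v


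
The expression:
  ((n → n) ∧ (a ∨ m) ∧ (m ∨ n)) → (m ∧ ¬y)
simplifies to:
(¬m ∨ ¬y) ∧ (m ∨ ¬a ∨ ¬n)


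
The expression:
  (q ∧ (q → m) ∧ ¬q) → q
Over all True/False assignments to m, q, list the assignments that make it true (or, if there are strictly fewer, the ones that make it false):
is always true.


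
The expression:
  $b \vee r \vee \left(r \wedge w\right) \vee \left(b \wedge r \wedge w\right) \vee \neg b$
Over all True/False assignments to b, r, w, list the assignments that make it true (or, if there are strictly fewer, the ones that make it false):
is always true.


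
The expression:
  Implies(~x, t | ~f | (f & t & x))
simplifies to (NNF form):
t | x | ~f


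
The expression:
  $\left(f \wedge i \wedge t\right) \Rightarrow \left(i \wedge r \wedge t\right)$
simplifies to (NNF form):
$r \vee \neg f \vee \neg i \vee \neg t$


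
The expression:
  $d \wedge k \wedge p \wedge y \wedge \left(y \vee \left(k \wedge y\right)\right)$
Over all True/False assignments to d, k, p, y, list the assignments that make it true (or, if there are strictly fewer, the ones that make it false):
is true only for:
  d=True, k=True, p=True, y=True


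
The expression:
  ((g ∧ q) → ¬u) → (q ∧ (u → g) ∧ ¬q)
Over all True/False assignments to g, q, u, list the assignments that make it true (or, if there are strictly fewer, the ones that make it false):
is true only for:
  g=True, q=True, u=True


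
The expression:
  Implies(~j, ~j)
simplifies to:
True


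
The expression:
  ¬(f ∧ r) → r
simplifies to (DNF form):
r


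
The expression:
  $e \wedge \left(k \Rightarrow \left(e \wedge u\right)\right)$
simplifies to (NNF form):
$e \wedge \left(u \vee \neg k\right)$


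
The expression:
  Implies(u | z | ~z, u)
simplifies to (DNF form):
u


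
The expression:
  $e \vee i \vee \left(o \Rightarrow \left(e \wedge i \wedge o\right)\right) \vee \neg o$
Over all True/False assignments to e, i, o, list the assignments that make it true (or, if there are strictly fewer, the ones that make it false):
is false only for:
  e=False, i=False, o=True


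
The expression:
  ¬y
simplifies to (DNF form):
¬y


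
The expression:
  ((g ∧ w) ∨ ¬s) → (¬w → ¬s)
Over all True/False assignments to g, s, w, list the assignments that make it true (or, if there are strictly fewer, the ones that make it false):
is always true.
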